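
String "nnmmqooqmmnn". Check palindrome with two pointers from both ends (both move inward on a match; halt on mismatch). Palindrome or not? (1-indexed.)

[1,12] 'n'=='n' → l++,r--
[2,11] 'n'=='n' → l++,r--
[3,10] 'm'=='m' → l++,r--
[4,9] 'm'=='m' → l++,r--
[5,8] 'q'=='q' → l++,r--
[6,7] 'o'=='o' → l++,r--

palindrome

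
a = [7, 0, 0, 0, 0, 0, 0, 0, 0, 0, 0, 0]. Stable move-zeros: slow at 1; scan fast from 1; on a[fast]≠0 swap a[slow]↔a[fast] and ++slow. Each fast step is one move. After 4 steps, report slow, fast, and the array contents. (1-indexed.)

slow=2, fast=5, a=[7, 0, 0, 0, 0, 0, 0, 0, 0, 0, 0, 0]

slow=1 fast=1: a[fast]=7≠0 swap→a[1]=7, slow++,fast++
slow=2 fast=2: a[fast]=0, fast++
slow=2 fast=3: a[fast]=0, fast++
slow=2 fast=4: a[fast]=0, fast++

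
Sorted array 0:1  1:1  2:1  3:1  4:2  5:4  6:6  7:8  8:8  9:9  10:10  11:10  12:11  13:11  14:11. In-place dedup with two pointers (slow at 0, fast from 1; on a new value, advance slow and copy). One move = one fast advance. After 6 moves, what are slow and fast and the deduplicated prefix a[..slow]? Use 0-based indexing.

slow=3, fast=7, prefix=[1, 2, 4, 6]

slow=0 fast=1: a[fast]=1=a[slow] dup, fast++
slow=0 fast=2: a[fast]=1=a[slow] dup, fast++
slow=0 fast=3: a[fast]=1=a[slow] dup, fast++
slow=0 fast=4: a[fast]=2≠a[slow]=1 write a[1]=2, slow++,fast++
slow=1 fast=5: a[fast]=4≠a[slow]=2 write a[2]=4, slow++,fast++
slow=2 fast=6: a[fast]=6≠a[slow]=4 write a[3]=6, slow++,fast++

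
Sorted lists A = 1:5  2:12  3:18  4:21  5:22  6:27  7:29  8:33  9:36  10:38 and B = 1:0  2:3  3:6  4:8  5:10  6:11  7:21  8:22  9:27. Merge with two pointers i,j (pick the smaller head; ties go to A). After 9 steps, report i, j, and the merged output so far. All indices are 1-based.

i=4, j=7, merged so far=[0, 3, 5, 6, 8, 10, 11, 12, 18]

i=1 j=1: A[i]=5>B[j]=0 take 0, j++
i=1 j=2: A[i]=5>B[j]=3 take 3, j++
i=1 j=3: A[i]=5<=B[j]=6 take 5, i++
i=2 j=3: A[i]=12>B[j]=6 take 6, j++
i=2 j=4: A[i]=12>B[j]=8 take 8, j++
i=2 j=5: A[i]=12>B[j]=10 take 10, j++
i=2 j=6: A[i]=12>B[j]=11 take 11, j++
i=2 j=7: A[i]=12<=B[j]=21 take 12, i++
i=3 j=7: A[i]=18<=B[j]=21 take 18, i++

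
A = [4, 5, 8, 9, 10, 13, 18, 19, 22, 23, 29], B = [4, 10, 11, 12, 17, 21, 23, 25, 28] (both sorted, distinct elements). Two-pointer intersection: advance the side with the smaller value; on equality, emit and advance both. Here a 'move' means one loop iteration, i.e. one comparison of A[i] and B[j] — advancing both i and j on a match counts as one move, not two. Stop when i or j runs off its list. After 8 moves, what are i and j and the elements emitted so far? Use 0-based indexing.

i=0 j=0: 4==4 emit, i++,j++
i=1 j=1: 5<10, i++
i=2 j=1: 8<10, i++
i=3 j=1: 9<10, i++
i=4 j=1: 10==10 emit, i++,j++
i=5 j=2: 13>11, j++
i=5 j=3: 13>12, j++
i=5 j=4: 13<17, i++

i=6, j=4, emitted=[4, 10]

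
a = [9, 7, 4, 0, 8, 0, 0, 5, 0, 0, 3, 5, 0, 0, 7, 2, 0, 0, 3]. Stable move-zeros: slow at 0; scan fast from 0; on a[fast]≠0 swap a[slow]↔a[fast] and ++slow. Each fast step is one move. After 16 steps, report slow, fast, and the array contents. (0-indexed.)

slow=0 fast=0: a[fast]=9≠0 swap→a[0]=9, slow++,fast++
slow=1 fast=1: a[fast]=7≠0 swap→a[1]=7, slow++,fast++
slow=2 fast=2: a[fast]=4≠0 swap→a[2]=4, slow++,fast++
slow=3 fast=3: a[fast]=0, fast++
slow=3 fast=4: a[fast]=8≠0 swap→a[3]=8, slow++,fast++
slow=4 fast=5: a[fast]=0, fast++
slow=4 fast=6: a[fast]=0, fast++
slow=4 fast=7: a[fast]=5≠0 swap→a[4]=5, slow++,fast++
slow=5 fast=8: a[fast]=0, fast++
slow=5 fast=9: a[fast]=0, fast++
slow=5 fast=10: a[fast]=3≠0 swap→a[5]=3, slow++,fast++
slow=6 fast=11: a[fast]=5≠0 swap→a[6]=5, slow++,fast++
slow=7 fast=12: a[fast]=0, fast++
slow=7 fast=13: a[fast]=0, fast++
slow=7 fast=14: a[fast]=7≠0 swap→a[7]=7, slow++,fast++
slow=8 fast=15: a[fast]=2≠0 swap→a[8]=2, slow++,fast++

slow=9, fast=16, a=[9, 7, 4, 8, 5, 3, 5, 7, 2, 0, 0, 0, 0, 0, 0, 0, 0, 0, 3]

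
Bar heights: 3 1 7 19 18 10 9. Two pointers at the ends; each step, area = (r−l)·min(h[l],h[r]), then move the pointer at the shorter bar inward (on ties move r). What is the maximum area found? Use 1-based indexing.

[1,7] min(3,9)*6=18 best=18 * → l++
[2,7] min(1,9)*5=5 best=18 → l++
[3,7] min(7,9)*4=28 best=28 * → l++
[4,7] min(19,9)*3=27 best=28 → r--
[4,6] min(19,10)*2=20 best=28 → r--
[4,5] min(19,18)*1=18 best=28 → r--

max area = 28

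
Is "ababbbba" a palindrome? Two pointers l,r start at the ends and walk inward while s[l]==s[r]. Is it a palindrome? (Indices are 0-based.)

not a palindrome (mismatch at 2,5)

l=0 r=7: 'a'=='a', l++,r--
l=1 r=6: 'b'=='b', l++,r--
l=2 r=5: 'a'!='b', stop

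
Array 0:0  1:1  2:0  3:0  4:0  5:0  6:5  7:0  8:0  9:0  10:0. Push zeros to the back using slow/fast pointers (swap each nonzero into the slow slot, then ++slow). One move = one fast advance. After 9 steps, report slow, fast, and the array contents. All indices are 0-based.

slow=2, fast=9, a=[1, 5, 0, 0, 0, 0, 0, 0, 0, 0, 0]

(s=0,f=0) a[fast]=0 → fast++
(s=0,f=1) a[fast]=1≠0 swap→a[0]=1 → slow++,fast++
(s=1,f=2) a[fast]=0 → fast++
(s=1,f=3) a[fast]=0 → fast++
(s=1,f=4) a[fast]=0 → fast++
(s=1,f=5) a[fast]=0 → fast++
(s=1,f=6) a[fast]=5≠0 swap→a[1]=5 → slow++,fast++
(s=2,f=7) a[fast]=0 → fast++
(s=2,f=8) a[fast]=0 → fast++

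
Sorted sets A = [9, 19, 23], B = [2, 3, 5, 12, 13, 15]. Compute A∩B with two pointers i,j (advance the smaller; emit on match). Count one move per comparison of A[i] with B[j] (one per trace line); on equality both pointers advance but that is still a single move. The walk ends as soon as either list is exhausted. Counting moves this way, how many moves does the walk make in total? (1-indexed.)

i=1 j=1: 9>2, j++
i=1 j=2: 9>3, j++
i=1 j=3: 9>5, j++
i=1 j=4: 9<12, i++
i=2 j=4: 19>12, j++
i=2 j=5: 19>13, j++
i=2 j=6: 19>15, j++

7 moves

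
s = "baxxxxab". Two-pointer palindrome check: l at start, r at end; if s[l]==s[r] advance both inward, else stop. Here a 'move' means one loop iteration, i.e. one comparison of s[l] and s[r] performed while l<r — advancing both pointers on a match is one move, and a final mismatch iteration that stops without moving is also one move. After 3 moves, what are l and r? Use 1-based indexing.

l=4, r=5

[1,8] 'b'=='b' → l++,r--
[2,7] 'a'=='a' → l++,r--
[3,6] 'x'=='x' → l++,r--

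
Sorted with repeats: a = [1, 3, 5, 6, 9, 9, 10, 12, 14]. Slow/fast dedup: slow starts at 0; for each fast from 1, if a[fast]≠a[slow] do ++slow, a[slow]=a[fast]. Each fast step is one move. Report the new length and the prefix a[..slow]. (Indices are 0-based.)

(s=0,f=1) a[fast]=3≠a[slow]=1 write a[1]=3 → slow++,fast++
(s=1,f=2) a[fast]=5≠a[slow]=3 write a[2]=5 → slow++,fast++
(s=2,f=3) a[fast]=6≠a[slow]=5 write a[3]=6 → slow++,fast++
(s=3,f=4) a[fast]=9≠a[slow]=6 write a[4]=9 → slow++,fast++
(s=4,f=5) a[fast]=9=a[slow] dup → fast++
(s=4,f=6) a[fast]=10≠a[slow]=9 write a[5]=10 → slow++,fast++
(s=5,f=7) a[fast]=12≠a[slow]=10 write a[6]=12 → slow++,fast++
(s=6,f=8) a[fast]=14≠a[slow]=12 write a[7]=14 → slow++,fast++

length 8; prefix = [1, 3, 5, 6, 9, 10, 12, 14]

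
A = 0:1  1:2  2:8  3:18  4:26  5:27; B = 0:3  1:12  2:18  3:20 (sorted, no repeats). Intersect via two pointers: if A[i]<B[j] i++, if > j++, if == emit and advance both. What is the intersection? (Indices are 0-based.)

intersection = [18]

[i=0,j=0] 1<3 → i++
[i=1,j=0] 2<3 → i++
[i=2,j=0] 8>3 → j++
[i=2,j=1] 8<12 → i++
[i=3,j=1] 18>12 → j++
[i=3,j=2] 18==18 emit → i++,j++
[i=4,j=3] 26>20 → j++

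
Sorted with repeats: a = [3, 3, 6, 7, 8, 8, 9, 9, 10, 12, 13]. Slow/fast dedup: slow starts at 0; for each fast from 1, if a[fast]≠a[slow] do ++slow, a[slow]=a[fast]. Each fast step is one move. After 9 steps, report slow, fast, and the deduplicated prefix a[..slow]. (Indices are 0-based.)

slow=0 fast=1: a[fast]=3=a[slow] dup, fast++
slow=0 fast=2: a[fast]=6≠a[slow]=3 write a[1]=6, slow++,fast++
slow=1 fast=3: a[fast]=7≠a[slow]=6 write a[2]=7, slow++,fast++
slow=2 fast=4: a[fast]=8≠a[slow]=7 write a[3]=8, slow++,fast++
slow=3 fast=5: a[fast]=8=a[slow] dup, fast++
slow=3 fast=6: a[fast]=9≠a[slow]=8 write a[4]=9, slow++,fast++
slow=4 fast=7: a[fast]=9=a[slow] dup, fast++
slow=4 fast=8: a[fast]=10≠a[slow]=9 write a[5]=10, slow++,fast++
slow=5 fast=9: a[fast]=12≠a[slow]=10 write a[6]=12, slow++,fast++

slow=6, fast=10, prefix=[3, 6, 7, 8, 9, 10, 12]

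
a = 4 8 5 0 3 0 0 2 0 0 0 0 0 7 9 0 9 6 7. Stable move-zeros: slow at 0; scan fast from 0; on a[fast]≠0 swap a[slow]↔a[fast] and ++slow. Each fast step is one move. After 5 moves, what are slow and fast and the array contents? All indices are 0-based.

slow=0 fast=0: a[fast]=4≠0 swap→a[0]=4, slow++,fast++
slow=1 fast=1: a[fast]=8≠0 swap→a[1]=8, slow++,fast++
slow=2 fast=2: a[fast]=5≠0 swap→a[2]=5, slow++,fast++
slow=3 fast=3: a[fast]=0, fast++
slow=3 fast=4: a[fast]=3≠0 swap→a[3]=3, slow++,fast++

slow=4, fast=5, a=[4, 8, 5, 3, 0, 0, 0, 2, 0, 0, 0, 0, 0, 7, 9, 0, 9, 6, 7]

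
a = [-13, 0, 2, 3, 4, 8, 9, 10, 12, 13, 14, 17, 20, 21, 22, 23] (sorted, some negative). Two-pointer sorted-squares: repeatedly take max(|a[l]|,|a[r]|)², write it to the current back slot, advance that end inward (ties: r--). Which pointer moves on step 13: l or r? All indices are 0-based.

[0,15] |-13|<=|23| out[15]=529 → r--
[0,14] |-13|<=|22| out[14]=484 → r--
[0,13] |-13|<=|21| out[13]=441 → r--
[0,12] |-13|<=|20| out[12]=400 → r--
[0,11] |-13|<=|17| out[11]=289 → r--
[0,10] |-13|<=|14| out[10]=196 → r--
[0,9] |-13|<=|13| out[9]=169 → r--
[0,8] |-13|>|12| out[8]=169 → l++
[1,8] |0|<=|12| out[7]=144 → r--
[1,7] |0|<=|10| out[6]=100 → r--
[1,6] |0|<=|9| out[5]=81 → r--
[1,5] |0|<=|8| out[4]=64 → r--
[1,4] |0|<=|4| out[3]=16 → r--

r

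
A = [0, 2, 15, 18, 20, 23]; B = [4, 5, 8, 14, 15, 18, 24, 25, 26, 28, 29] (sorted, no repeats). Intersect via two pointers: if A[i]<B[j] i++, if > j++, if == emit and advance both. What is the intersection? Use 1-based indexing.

intersection = [15, 18]

[i=1,j=1] 0<4 → i++
[i=2,j=1] 2<4 → i++
[i=3,j=1] 15>4 → j++
[i=3,j=2] 15>5 → j++
[i=3,j=3] 15>8 → j++
[i=3,j=4] 15>14 → j++
[i=3,j=5] 15==15 emit → i++,j++
[i=4,j=6] 18==18 emit → i++,j++
[i=5,j=7] 20<24 → i++
[i=6,j=7] 23<24 → i++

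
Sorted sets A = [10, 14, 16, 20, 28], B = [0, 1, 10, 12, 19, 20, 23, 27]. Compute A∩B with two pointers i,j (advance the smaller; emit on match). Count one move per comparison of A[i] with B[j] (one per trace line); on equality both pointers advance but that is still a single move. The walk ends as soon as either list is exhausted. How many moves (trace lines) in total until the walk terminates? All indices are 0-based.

[i=0,j=0] 10>0 → j++
[i=0,j=1] 10>1 → j++
[i=0,j=2] 10==10 emit → i++,j++
[i=1,j=3] 14>12 → j++
[i=1,j=4] 14<19 → i++
[i=2,j=4] 16<19 → i++
[i=3,j=4] 20>19 → j++
[i=3,j=5] 20==20 emit → i++,j++
[i=4,j=6] 28>23 → j++
[i=4,j=7] 28>27 → j++

10 moves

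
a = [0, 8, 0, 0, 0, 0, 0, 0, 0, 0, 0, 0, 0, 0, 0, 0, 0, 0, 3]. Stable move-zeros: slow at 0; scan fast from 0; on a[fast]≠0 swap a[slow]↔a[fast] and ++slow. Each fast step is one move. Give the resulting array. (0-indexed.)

[8, 3, 0, 0, 0, 0, 0, 0, 0, 0, 0, 0, 0, 0, 0, 0, 0, 0, 0]

slow=0 fast=0: a[fast]=0, fast++
slow=0 fast=1: a[fast]=8≠0 swap→a[0]=8, slow++,fast++
slow=1 fast=2: a[fast]=0, fast++
slow=1 fast=3: a[fast]=0, fast++
slow=1 fast=4: a[fast]=0, fast++
slow=1 fast=5: a[fast]=0, fast++
slow=1 fast=6: a[fast]=0, fast++
slow=1 fast=7: a[fast]=0, fast++
slow=1 fast=8: a[fast]=0, fast++
slow=1 fast=9: a[fast]=0, fast++
slow=1 fast=10: a[fast]=0, fast++
slow=1 fast=11: a[fast]=0, fast++
slow=1 fast=12: a[fast]=0, fast++
slow=1 fast=13: a[fast]=0, fast++
slow=1 fast=14: a[fast]=0, fast++
slow=1 fast=15: a[fast]=0, fast++
slow=1 fast=16: a[fast]=0, fast++
slow=1 fast=17: a[fast]=0, fast++
slow=1 fast=18: a[fast]=3≠0 swap→a[1]=3, slow++,fast++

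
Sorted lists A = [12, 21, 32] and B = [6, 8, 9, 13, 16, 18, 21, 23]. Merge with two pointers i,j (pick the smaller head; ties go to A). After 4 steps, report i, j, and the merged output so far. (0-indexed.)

[i=0,j=0] A[i]=12>B[j]=6 take 6 → j++
[i=0,j=1] A[i]=12>B[j]=8 take 8 → j++
[i=0,j=2] A[i]=12>B[j]=9 take 9 → j++
[i=0,j=3] A[i]=12<=B[j]=13 take 12 → i++

i=1, j=3, merged so far=[6, 8, 9, 12]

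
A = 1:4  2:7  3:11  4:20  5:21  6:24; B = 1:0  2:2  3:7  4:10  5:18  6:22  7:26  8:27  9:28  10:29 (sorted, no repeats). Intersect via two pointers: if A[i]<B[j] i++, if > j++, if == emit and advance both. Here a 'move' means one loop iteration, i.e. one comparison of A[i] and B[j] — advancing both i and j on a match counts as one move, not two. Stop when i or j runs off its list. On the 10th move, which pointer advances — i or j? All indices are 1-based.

[i=1,j=1] 4>0 → j++
[i=1,j=2] 4>2 → j++
[i=1,j=3] 4<7 → i++
[i=2,j=3] 7==7 emit → i++,j++
[i=3,j=4] 11>10 → j++
[i=3,j=5] 11<18 → i++
[i=4,j=5] 20>18 → j++
[i=4,j=6] 20<22 → i++
[i=5,j=6] 21<22 → i++
[i=6,j=6] 24>22 → j++

j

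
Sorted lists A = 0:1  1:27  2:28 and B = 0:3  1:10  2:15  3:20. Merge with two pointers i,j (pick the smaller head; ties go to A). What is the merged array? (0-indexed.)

[i=0,j=0] A[i]=1<=B[j]=3 take 1 → i++
[i=1,j=0] A[i]=27>B[j]=3 take 3 → j++
[i=1,j=1] A[i]=27>B[j]=10 take 10 → j++
[i=1,j=2] A[i]=27>B[j]=15 take 15 → j++
[i=1,j=3] A[i]=27>B[j]=20 take 20 → j++
[i=1,j=4] B done, take A[i]=27 → i++
[i=2,j=4] B done, take A[i]=28 → i++

[1, 3, 10, 15, 20, 27, 28]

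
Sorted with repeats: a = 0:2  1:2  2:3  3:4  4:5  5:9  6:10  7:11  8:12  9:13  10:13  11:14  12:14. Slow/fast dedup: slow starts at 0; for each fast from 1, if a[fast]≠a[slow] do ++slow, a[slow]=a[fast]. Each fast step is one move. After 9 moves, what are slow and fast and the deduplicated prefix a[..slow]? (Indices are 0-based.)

slow=0 fast=1: a[fast]=2=a[slow] dup, fast++
slow=0 fast=2: a[fast]=3≠a[slow]=2 write a[1]=3, slow++,fast++
slow=1 fast=3: a[fast]=4≠a[slow]=3 write a[2]=4, slow++,fast++
slow=2 fast=4: a[fast]=5≠a[slow]=4 write a[3]=5, slow++,fast++
slow=3 fast=5: a[fast]=9≠a[slow]=5 write a[4]=9, slow++,fast++
slow=4 fast=6: a[fast]=10≠a[slow]=9 write a[5]=10, slow++,fast++
slow=5 fast=7: a[fast]=11≠a[slow]=10 write a[6]=11, slow++,fast++
slow=6 fast=8: a[fast]=12≠a[slow]=11 write a[7]=12, slow++,fast++
slow=7 fast=9: a[fast]=13≠a[slow]=12 write a[8]=13, slow++,fast++

slow=8, fast=10, prefix=[2, 3, 4, 5, 9, 10, 11, 12, 13]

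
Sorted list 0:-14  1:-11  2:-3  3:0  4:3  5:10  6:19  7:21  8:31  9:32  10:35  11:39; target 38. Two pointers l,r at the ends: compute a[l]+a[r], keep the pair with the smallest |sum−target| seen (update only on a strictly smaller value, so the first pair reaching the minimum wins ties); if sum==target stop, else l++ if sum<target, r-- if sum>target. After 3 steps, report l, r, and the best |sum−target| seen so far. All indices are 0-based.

l=3, r=11, best |Δ|=2

l=0 r=11: -14+39=25 d=13 *, l++
l=1 r=11: -11+39=28 d=10 *, l++
l=2 r=11: -3+39=36 d=2 *, l++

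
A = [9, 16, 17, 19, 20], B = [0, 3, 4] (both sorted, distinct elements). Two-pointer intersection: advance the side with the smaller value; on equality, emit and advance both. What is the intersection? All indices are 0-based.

[i=0,j=0] 9>0 → j++
[i=0,j=1] 9>3 → j++
[i=0,j=2] 9>4 → j++

intersection = []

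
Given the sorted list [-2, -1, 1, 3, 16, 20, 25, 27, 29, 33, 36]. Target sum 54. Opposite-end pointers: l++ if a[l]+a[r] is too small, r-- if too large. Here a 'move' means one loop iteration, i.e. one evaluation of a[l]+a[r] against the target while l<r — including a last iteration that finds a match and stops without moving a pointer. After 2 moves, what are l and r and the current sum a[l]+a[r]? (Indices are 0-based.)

[0,10] -2+36=34 <54 → l++
[1,10] -1+36=35 <54 → l++

l=2, r=10, sum=37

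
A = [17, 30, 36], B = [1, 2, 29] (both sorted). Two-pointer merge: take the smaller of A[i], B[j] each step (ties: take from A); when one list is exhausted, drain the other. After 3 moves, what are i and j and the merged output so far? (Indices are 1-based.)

i=2, j=3, merged so far=[1, 2, 17]

i=1 j=1: A[i]=17>B[j]=1 take 1, j++
i=1 j=2: A[i]=17>B[j]=2 take 2, j++
i=1 j=3: A[i]=17<=B[j]=29 take 17, i++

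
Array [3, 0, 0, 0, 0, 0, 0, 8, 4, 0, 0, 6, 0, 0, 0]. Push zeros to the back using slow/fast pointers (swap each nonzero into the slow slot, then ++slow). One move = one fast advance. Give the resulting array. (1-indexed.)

[3, 8, 4, 6, 0, 0, 0, 0, 0, 0, 0, 0, 0, 0, 0]

(s=1,f=1) a[fast]=3≠0 swap→a[1]=3 → slow++,fast++
(s=2,f=2) a[fast]=0 → fast++
(s=2,f=3) a[fast]=0 → fast++
(s=2,f=4) a[fast]=0 → fast++
(s=2,f=5) a[fast]=0 → fast++
(s=2,f=6) a[fast]=0 → fast++
(s=2,f=7) a[fast]=0 → fast++
(s=2,f=8) a[fast]=8≠0 swap→a[2]=8 → slow++,fast++
(s=3,f=9) a[fast]=4≠0 swap→a[3]=4 → slow++,fast++
(s=4,f=10) a[fast]=0 → fast++
(s=4,f=11) a[fast]=0 → fast++
(s=4,f=12) a[fast]=6≠0 swap→a[4]=6 → slow++,fast++
(s=5,f=13) a[fast]=0 → fast++
(s=5,f=14) a[fast]=0 → fast++
(s=5,f=15) a[fast]=0 → fast++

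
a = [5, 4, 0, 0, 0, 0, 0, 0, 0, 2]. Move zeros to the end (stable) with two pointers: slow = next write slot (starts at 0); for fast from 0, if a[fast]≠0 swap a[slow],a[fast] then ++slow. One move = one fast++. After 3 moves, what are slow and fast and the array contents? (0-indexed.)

slow=2, fast=3, a=[5, 4, 0, 0, 0, 0, 0, 0, 0, 2]

(s=0,f=0) a[fast]=5≠0 swap→a[0]=5 → slow++,fast++
(s=1,f=1) a[fast]=4≠0 swap→a[1]=4 → slow++,fast++
(s=2,f=2) a[fast]=0 → fast++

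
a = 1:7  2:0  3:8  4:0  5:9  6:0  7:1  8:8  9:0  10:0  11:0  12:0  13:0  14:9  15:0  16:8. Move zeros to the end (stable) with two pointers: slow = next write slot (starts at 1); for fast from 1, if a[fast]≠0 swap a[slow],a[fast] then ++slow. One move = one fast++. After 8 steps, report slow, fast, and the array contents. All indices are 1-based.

slow=6, fast=9, a=[7, 8, 9, 1, 8, 0, 0, 0, 0, 0, 0, 0, 0, 9, 0, 8]

slow=1 fast=1: a[fast]=7≠0 swap→a[1]=7, slow++,fast++
slow=2 fast=2: a[fast]=0, fast++
slow=2 fast=3: a[fast]=8≠0 swap→a[2]=8, slow++,fast++
slow=3 fast=4: a[fast]=0, fast++
slow=3 fast=5: a[fast]=9≠0 swap→a[3]=9, slow++,fast++
slow=4 fast=6: a[fast]=0, fast++
slow=4 fast=7: a[fast]=1≠0 swap→a[4]=1, slow++,fast++
slow=5 fast=8: a[fast]=8≠0 swap→a[5]=8, slow++,fast++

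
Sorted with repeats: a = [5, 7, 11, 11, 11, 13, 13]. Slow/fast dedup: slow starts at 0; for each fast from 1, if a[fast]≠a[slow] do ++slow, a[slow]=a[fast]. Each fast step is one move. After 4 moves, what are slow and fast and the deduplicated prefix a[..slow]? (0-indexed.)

slow=2, fast=5, prefix=[5, 7, 11]

(s=0,f=1) a[fast]=7≠a[slow]=5 write a[1]=7 → slow++,fast++
(s=1,f=2) a[fast]=11≠a[slow]=7 write a[2]=11 → slow++,fast++
(s=2,f=3) a[fast]=11=a[slow] dup → fast++
(s=2,f=4) a[fast]=11=a[slow] dup → fast++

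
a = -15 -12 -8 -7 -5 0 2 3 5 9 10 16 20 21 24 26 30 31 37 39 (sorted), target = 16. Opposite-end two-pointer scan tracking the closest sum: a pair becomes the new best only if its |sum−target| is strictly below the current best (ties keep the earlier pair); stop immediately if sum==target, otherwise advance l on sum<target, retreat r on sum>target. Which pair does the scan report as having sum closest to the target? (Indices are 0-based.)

l=0 r=19: -15+39=24 d=8 *, r--
l=0 r=18: -15+37=22 d=6 *, r--
l=0 r=17: -15+31=16 d=0 *, stop

pair (-15, 31) with sum 16 (|Δ|=0)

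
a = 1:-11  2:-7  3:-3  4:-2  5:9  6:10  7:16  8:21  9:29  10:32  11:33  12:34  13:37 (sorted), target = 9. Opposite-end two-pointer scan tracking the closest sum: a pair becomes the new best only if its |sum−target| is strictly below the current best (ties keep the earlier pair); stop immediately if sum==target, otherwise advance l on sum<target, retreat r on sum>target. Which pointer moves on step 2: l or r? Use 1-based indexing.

r

[1,13] -11+37=26 d=17 * → r--
[1,12] -11+34=23 d=14 * → r--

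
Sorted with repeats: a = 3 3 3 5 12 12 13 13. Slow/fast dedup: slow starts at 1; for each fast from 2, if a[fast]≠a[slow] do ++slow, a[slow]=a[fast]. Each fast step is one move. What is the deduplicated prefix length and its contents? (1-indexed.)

length 4; prefix = [3, 5, 12, 13]

slow=1 fast=2: a[fast]=3=a[slow] dup, fast++
slow=1 fast=3: a[fast]=3=a[slow] dup, fast++
slow=1 fast=4: a[fast]=5≠a[slow]=3 write a[2]=5, slow++,fast++
slow=2 fast=5: a[fast]=12≠a[slow]=5 write a[3]=12, slow++,fast++
slow=3 fast=6: a[fast]=12=a[slow] dup, fast++
slow=3 fast=7: a[fast]=13≠a[slow]=12 write a[4]=13, slow++,fast++
slow=4 fast=8: a[fast]=13=a[slow] dup, fast++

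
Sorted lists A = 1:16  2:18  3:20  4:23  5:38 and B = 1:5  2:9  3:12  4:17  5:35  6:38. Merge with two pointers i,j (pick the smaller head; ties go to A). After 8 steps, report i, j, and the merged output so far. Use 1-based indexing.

i=1 j=1: A[i]=16>B[j]=5 take 5, j++
i=1 j=2: A[i]=16>B[j]=9 take 9, j++
i=1 j=3: A[i]=16>B[j]=12 take 12, j++
i=1 j=4: A[i]=16<=B[j]=17 take 16, i++
i=2 j=4: A[i]=18>B[j]=17 take 17, j++
i=2 j=5: A[i]=18<=B[j]=35 take 18, i++
i=3 j=5: A[i]=20<=B[j]=35 take 20, i++
i=4 j=5: A[i]=23<=B[j]=35 take 23, i++

i=5, j=5, merged so far=[5, 9, 12, 16, 17, 18, 20, 23]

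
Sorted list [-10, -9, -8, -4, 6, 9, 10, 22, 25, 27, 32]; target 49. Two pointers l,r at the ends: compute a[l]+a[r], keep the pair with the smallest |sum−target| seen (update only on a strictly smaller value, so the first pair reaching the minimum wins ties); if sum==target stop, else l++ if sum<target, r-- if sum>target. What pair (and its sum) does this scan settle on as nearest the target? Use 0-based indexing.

pair (22, 27) with sum 49 (|Δ|=0)

l=0 r=10: -10+32=22 d=27 *, l++
l=1 r=10: -9+32=23 d=26 *, l++
l=2 r=10: -8+32=24 d=25 *, l++
l=3 r=10: -4+32=28 d=21 *, l++
l=4 r=10: 6+32=38 d=11 *, l++
l=5 r=10: 9+32=41 d=8 *, l++
l=6 r=10: 10+32=42 d=7 *, l++
l=7 r=10: 22+32=54 d=5 *, r--
l=7 r=9: 22+27=49 d=0 *, stop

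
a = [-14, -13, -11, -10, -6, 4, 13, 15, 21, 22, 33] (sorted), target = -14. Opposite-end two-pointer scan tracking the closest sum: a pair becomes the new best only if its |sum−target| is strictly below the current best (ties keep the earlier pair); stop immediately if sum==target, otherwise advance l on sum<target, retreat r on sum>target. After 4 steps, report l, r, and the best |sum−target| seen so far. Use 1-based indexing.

[1,11] -14+33=19 d=33 * → r--
[1,10] -14+22=8 d=22 * → r--
[1,9] -14+21=7 d=21 * → r--
[1,8] -14+15=1 d=15 * → r--

l=1, r=7, best |Δ|=15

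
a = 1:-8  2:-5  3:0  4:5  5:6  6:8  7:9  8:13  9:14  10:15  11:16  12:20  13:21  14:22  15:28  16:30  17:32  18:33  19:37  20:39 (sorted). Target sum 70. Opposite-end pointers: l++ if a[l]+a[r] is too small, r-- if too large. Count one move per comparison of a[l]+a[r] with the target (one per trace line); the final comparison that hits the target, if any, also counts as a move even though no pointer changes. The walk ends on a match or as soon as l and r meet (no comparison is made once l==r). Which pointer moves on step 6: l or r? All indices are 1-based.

l

l=1 r=20: -8+39=31 <70, l++
l=2 r=20: -5+39=34 <70, l++
l=3 r=20: 0+39=39 <70, l++
l=4 r=20: 5+39=44 <70, l++
l=5 r=20: 6+39=45 <70, l++
l=6 r=20: 8+39=47 <70, l++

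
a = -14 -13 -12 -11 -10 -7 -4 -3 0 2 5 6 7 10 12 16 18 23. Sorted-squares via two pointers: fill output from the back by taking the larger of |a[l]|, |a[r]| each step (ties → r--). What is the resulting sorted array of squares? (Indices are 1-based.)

[0, 4, 9, 16, 25, 36, 49, 49, 100, 100, 121, 144, 144, 169, 196, 256, 324, 529]

[1,18] |-14|<=|23| out[18]=529 → r--
[1,17] |-14|<=|18| out[17]=324 → r--
[1,16] |-14|<=|16| out[16]=256 → r--
[1,15] |-14|>|12| out[15]=196 → l++
[2,15] |-13|>|12| out[14]=169 → l++
[3,15] |-12|<=|12| out[13]=144 → r--
[3,14] |-12|>|10| out[12]=144 → l++
[4,14] |-11|>|10| out[11]=121 → l++
[5,14] |-10|<=|10| out[10]=100 → r--
[5,13] |-10|>|7| out[9]=100 → l++
[6,13] |-7|<=|7| out[8]=49 → r--
[6,12] |-7|>|6| out[7]=49 → l++
[7,12] |-4|<=|6| out[6]=36 → r--
[7,11] |-4|<=|5| out[5]=25 → r--
[7,10] |-4|>|2| out[4]=16 → l++
[8,10] |-3|>|2| out[3]=9 → l++
[9,10] |0|<=|2| out[2]=4 → r--
[9,9] |0|<=|0| out[1]=0 → r--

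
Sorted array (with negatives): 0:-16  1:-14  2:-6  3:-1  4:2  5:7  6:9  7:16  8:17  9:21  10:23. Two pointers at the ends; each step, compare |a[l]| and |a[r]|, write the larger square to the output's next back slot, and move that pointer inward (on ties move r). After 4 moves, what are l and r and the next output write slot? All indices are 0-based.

l=0, r=6, next write slot=6

[0,10] |-16|<=|23| out[10]=529 → r--
[0,9] |-16|<=|21| out[9]=441 → r--
[0,8] |-16|<=|17| out[8]=289 → r--
[0,7] |-16|<=|16| out[7]=256 → r--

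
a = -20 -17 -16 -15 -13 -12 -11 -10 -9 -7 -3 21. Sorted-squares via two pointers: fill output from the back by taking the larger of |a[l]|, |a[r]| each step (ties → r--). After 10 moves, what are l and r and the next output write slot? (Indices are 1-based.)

l=10, r=11, next write slot=2

[1,12] |-20|<=|21| out[12]=441 → r--
[1,11] |-20|>|-3| out[11]=400 → l++
[2,11] |-17|>|-3| out[10]=289 → l++
[3,11] |-16|>|-3| out[9]=256 → l++
[4,11] |-15|>|-3| out[8]=225 → l++
[5,11] |-13|>|-3| out[7]=169 → l++
[6,11] |-12|>|-3| out[6]=144 → l++
[7,11] |-11|>|-3| out[5]=121 → l++
[8,11] |-10|>|-3| out[4]=100 → l++
[9,11] |-9|>|-3| out[3]=81 → l++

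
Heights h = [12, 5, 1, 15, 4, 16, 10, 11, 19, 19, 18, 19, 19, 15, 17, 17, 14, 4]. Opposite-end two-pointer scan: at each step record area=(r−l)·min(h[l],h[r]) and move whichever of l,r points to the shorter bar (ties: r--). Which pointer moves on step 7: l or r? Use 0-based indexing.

l

l=0 r=17: min(12,4)*17=68 best=68 *, r--
l=0 r=16: min(12,14)*16=192 best=192 *, l++
l=1 r=16: min(5,14)*15=75 best=192, l++
l=2 r=16: min(1,14)*14=14 best=192, l++
l=3 r=16: min(15,14)*13=182 best=192, r--
l=3 r=15: min(15,17)*12=180 best=192, l++
l=4 r=15: min(4,17)*11=44 best=192, l++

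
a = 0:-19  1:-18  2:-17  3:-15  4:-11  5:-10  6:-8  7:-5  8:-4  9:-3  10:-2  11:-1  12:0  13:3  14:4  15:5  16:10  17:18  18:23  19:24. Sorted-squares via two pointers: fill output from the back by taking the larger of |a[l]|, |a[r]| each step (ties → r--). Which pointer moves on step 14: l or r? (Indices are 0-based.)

r

[0,19] |-19|<=|24| out[19]=576 → r--
[0,18] |-19|<=|23| out[18]=529 → r--
[0,17] |-19|>|18| out[17]=361 → l++
[1,17] |-18|<=|18| out[16]=324 → r--
[1,16] |-18|>|10| out[15]=324 → l++
[2,16] |-17|>|10| out[14]=289 → l++
[3,16] |-15|>|10| out[13]=225 → l++
[4,16] |-11|>|10| out[12]=121 → l++
[5,16] |-10|<=|10| out[11]=100 → r--
[5,15] |-10|>|5| out[10]=100 → l++
[6,15] |-8|>|5| out[9]=64 → l++
[7,15] |-5|<=|5| out[8]=25 → r--
[7,14] |-5|>|4| out[7]=25 → l++
[8,14] |-4|<=|4| out[6]=16 → r--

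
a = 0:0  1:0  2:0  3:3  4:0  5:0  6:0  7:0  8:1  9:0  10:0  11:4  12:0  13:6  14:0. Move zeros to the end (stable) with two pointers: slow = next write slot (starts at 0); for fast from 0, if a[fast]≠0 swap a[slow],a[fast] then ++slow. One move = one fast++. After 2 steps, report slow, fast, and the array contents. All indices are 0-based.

(s=0,f=0) a[fast]=0 → fast++
(s=0,f=1) a[fast]=0 → fast++

slow=0, fast=2, a=[0, 0, 0, 3, 0, 0, 0, 0, 1, 0, 0, 4, 0, 6, 0]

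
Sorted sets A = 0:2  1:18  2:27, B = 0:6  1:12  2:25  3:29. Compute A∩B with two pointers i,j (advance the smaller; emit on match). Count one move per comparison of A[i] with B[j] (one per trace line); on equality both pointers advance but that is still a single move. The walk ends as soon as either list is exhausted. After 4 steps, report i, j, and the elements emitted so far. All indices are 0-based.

i=2, j=2, emitted=[]

[i=0,j=0] 2<6 → i++
[i=1,j=0] 18>6 → j++
[i=1,j=1] 18>12 → j++
[i=1,j=2] 18<25 → i++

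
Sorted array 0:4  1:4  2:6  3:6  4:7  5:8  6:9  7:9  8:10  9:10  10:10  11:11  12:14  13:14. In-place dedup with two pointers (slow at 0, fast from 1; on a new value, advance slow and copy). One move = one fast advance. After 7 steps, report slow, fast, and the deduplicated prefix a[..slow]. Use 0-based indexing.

(s=0,f=1) a[fast]=4=a[slow] dup → fast++
(s=0,f=2) a[fast]=6≠a[slow]=4 write a[1]=6 → slow++,fast++
(s=1,f=3) a[fast]=6=a[slow] dup → fast++
(s=1,f=4) a[fast]=7≠a[slow]=6 write a[2]=7 → slow++,fast++
(s=2,f=5) a[fast]=8≠a[slow]=7 write a[3]=8 → slow++,fast++
(s=3,f=6) a[fast]=9≠a[slow]=8 write a[4]=9 → slow++,fast++
(s=4,f=7) a[fast]=9=a[slow] dup → fast++

slow=4, fast=8, prefix=[4, 6, 7, 8, 9]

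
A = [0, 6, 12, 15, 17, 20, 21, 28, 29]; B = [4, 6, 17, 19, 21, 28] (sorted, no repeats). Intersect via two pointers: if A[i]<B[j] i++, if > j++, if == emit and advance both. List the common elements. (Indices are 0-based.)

[i=0,j=0] 0<4 → i++
[i=1,j=0] 6>4 → j++
[i=1,j=1] 6==6 emit → i++,j++
[i=2,j=2] 12<17 → i++
[i=3,j=2] 15<17 → i++
[i=4,j=2] 17==17 emit → i++,j++
[i=5,j=3] 20>19 → j++
[i=5,j=4] 20<21 → i++
[i=6,j=4] 21==21 emit → i++,j++
[i=7,j=5] 28==28 emit → i++,j++

intersection = [6, 17, 21, 28]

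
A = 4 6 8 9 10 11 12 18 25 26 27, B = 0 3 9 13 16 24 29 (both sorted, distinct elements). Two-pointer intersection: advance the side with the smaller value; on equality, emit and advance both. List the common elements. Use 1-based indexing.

intersection = [9]

i=1 j=1: 4>0, j++
i=1 j=2: 4>3, j++
i=1 j=3: 4<9, i++
i=2 j=3: 6<9, i++
i=3 j=3: 8<9, i++
i=4 j=3: 9==9 emit, i++,j++
i=5 j=4: 10<13, i++
i=6 j=4: 11<13, i++
i=7 j=4: 12<13, i++
i=8 j=4: 18>13, j++
i=8 j=5: 18>16, j++
i=8 j=6: 18<24, i++
i=9 j=6: 25>24, j++
i=9 j=7: 25<29, i++
i=10 j=7: 26<29, i++
i=11 j=7: 27<29, i++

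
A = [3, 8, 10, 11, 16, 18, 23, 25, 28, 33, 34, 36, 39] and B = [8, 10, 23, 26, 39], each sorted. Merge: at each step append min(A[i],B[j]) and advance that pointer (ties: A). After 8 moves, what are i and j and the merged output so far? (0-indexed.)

[i=0,j=0] A[i]=3<=B[j]=8 take 3 → i++
[i=1,j=0] A[i]=8<=B[j]=8 take 8 → i++
[i=2,j=0] A[i]=10>B[j]=8 take 8 → j++
[i=2,j=1] A[i]=10<=B[j]=10 take 10 → i++
[i=3,j=1] A[i]=11>B[j]=10 take 10 → j++
[i=3,j=2] A[i]=11<=B[j]=23 take 11 → i++
[i=4,j=2] A[i]=16<=B[j]=23 take 16 → i++
[i=5,j=2] A[i]=18<=B[j]=23 take 18 → i++

i=6, j=2, merged so far=[3, 8, 8, 10, 10, 11, 16, 18]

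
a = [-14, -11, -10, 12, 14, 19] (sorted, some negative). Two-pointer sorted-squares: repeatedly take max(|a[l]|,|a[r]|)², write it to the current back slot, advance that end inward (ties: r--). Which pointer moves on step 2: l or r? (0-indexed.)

[0,5] |-14|<=|19| out[5]=361 → r--
[0,4] |-14|<=|14| out[4]=196 → r--

r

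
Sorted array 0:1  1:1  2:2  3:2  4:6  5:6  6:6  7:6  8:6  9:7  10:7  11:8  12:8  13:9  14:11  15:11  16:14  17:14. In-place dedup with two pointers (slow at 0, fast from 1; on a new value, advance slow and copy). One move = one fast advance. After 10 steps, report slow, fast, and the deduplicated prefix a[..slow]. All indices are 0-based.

slow=3, fast=11, prefix=[1, 2, 6, 7]

(s=0,f=1) a[fast]=1=a[slow] dup → fast++
(s=0,f=2) a[fast]=2≠a[slow]=1 write a[1]=2 → slow++,fast++
(s=1,f=3) a[fast]=2=a[slow] dup → fast++
(s=1,f=4) a[fast]=6≠a[slow]=2 write a[2]=6 → slow++,fast++
(s=2,f=5) a[fast]=6=a[slow] dup → fast++
(s=2,f=6) a[fast]=6=a[slow] dup → fast++
(s=2,f=7) a[fast]=6=a[slow] dup → fast++
(s=2,f=8) a[fast]=6=a[slow] dup → fast++
(s=2,f=9) a[fast]=7≠a[slow]=6 write a[3]=7 → slow++,fast++
(s=3,f=10) a[fast]=7=a[slow] dup → fast++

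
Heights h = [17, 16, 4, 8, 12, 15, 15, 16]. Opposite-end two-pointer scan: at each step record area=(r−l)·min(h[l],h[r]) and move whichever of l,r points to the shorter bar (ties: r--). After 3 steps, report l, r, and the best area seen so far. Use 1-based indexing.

l=1, r=5, best area=112

[1,8] min(17,16)*7=112 best=112 * → r--
[1,7] min(17,15)*6=90 best=112 → r--
[1,6] min(17,15)*5=75 best=112 → r--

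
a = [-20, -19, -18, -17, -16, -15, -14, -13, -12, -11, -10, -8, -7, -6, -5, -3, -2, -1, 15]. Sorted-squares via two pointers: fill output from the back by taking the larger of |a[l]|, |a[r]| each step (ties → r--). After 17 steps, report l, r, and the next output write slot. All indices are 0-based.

[0,18] |-20|>|15| out[18]=400 → l++
[1,18] |-19|>|15| out[17]=361 → l++
[2,18] |-18|>|15| out[16]=324 → l++
[3,18] |-17|>|15| out[15]=289 → l++
[4,18] |-16|>|15| out[14]=256 → l++
[5,18] |-15|<=|15| out[13]=225 → r--
[5,17] |-15|>|-1| out[12]=225 → l++
[6,17] |-14|>|-1| out[11]=196 → l++
[7,17] |-13|>|-1| out[10]=169 → l++
[8,17] |-12|>|-1| out[9]=144 → l++
[9,17] |-11|>|-1| out[8]=121 → l++
[10,17] |-10|>|-1| out[7]=100 → l++
[11,17] |-8|>|-1| out[6]=64 → l++
[12,17] |-7|>|-1| out[5]=49 → l++
[13,17] |-6|>|-1| out[4]=36 → l++
[14,17] |-5|>|-1| out[3]=25 → l++
[15,17] |-3|>|-1| out[2]=9 → l++

l=16, r=17, next write slot=1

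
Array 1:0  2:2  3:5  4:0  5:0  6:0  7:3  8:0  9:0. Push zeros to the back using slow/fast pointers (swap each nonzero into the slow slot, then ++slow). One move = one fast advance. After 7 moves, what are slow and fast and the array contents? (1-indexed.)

slow=4, fast=8, a=[2, 5, 3, 0, 0, 0, 0, 0, 0]

slow=1 fast=1: a[fast]=0, fast++
slow=1 fast=2: a[fast]=2≠0 swap→a[1]=2, slow++,fast++
slow=2 fast=3: a[fast]=5≠0 swap→a[2]=5, slow++,fast++
slow=3 fast=4: a[fast]=0, fast++
slow=3 fast=5: a[fast]=0, fast++
slow=3 fast=6: a[fast]=0, fast++
slow=3 fast=7: a[fast]=3≠0 swap→a[3]=3, slow++,fast++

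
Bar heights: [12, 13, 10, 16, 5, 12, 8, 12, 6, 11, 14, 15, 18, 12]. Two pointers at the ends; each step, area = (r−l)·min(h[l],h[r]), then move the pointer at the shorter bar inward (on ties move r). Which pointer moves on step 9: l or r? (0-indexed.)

l=0 r=13: min(12,12)*13=156 best=156 *, r--
l=0 r=12: min(12,18)*12=144 best=156, l++
l=1 r=12: min(13,18)*11=143 best=156, l++
l=2 r=12: min(10,18)*10=100 best=156, l++
l=3 r=12: min(16,18)*9=144 best=156, l++
l=4 r=12: min(5,18)*8=40 best=156, l++
l=5 r=12: min(12,18)*7=84 best=156, l++
l=6 r=12: min(8,18)*6=48 best=156, l++
l=7 r=12: min(12,18)*5=60 best=156, l++

l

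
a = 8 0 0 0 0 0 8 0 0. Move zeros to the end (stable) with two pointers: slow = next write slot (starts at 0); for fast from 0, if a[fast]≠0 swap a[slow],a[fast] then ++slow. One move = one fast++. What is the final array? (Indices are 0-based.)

[8, 8, 0, 0, 0, 0, 0, 0, 0]

(s=0,f=0) a[fast]=8≠0 swap→a[0]=8 → slow++,fast++
(s=1,f=1) a[fast]=0 → fast++
(s=1,f=2) a[fast]=0 → fast++
(s=1,f=3) a[fast]=0 → fast++
(s=1,f=4) a[fast]=0 → fast++
(s=1,f=5) a[fast]=0 → fast++
(s=1,f=6) a[fast]=8≠0 swap→a[1]=8 → slow++,fast++
(s=2,f=7) a[fast]=0 → fast++
(s=2,f=8) a[fast]=0 → fast++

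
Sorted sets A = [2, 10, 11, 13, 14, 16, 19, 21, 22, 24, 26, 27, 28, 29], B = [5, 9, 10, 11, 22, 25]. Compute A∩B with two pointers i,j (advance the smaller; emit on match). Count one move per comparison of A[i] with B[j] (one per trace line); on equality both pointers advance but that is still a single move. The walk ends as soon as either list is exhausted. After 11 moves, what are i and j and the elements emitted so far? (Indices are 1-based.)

i=10, j=6, emitted=[10, 11, 22]

i=1 j=1: 2<5, i++
i=2 j=1: 10>5, j++
i=2 j=2: 10>9, j++
i=2 j=3: 10==10 emit, i++,j++
i=3 j=4: 11==11 emit, i++,j++
i=4 j=5: 13<22, i++
i=5 j=5: 14<22, i++
i=6 j=5: 16<22, i++
i=7 j=5: 19<22, i++
i=8 j=5: 21<22, i++
i=9 j=5: 22==22 emit, i++,j++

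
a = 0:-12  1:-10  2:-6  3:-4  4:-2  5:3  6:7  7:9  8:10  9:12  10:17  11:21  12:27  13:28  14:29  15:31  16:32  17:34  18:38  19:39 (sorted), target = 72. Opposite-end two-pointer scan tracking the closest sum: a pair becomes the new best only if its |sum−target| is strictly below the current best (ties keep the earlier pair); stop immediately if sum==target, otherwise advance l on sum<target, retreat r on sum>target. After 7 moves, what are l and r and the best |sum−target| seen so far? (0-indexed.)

l=7, r=19, best |Δ|=26

[0,19] -12+39=27 d=45 * → l++
[1,19] -10+39=29 d=43 * → l++
[2,19] -6+39=33 d=39 * → l++
[3,19] -4+39=35 d=37 * → l++
[4,19] -2+39=37 d=35 * → l++
[5,19] 3+39=42 d=30 * → l++
[6,19] 7+39=46 d=26 * → l++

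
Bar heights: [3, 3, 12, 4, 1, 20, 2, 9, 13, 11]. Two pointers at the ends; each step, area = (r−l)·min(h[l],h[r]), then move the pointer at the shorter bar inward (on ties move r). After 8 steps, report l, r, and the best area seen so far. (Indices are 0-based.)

l=5, r=6, best area=77

[0,9] min(3,11)*9=27 best=27 * → l++
[1,9] min(3,11)*8=24 best=27 → l++
[2,9] min(12,11)*7=77 best=77 * → r--
[2,8] min(12,13)*6=72 best=77 → l++
[3,8] min(4,13)*5=20 best=77 → l++
[4,8] min(1,13)*4=4 best=77 → l++
[5,8] min(20,13)*3=39 best=77 → r--
[5,7] min(20,9)*2=18 best=77 → r--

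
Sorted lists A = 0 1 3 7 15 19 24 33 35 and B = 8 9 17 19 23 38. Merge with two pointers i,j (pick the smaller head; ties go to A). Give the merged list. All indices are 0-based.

[0, 1, 3, 7, 8, 9, 15, 17, 19, 19, 23, 24, 33, 35, 38]

[i=0,j=0] A[i]=0<=B[j]=8 take 0 → i++
[i=1,j=0] A[i]=1<=B[j]=8 take 1 → i++
[i=2,j=0] A[i]=3<=B[j]=8 take 3 → i++
[i=3,j=0] A[i]=7<=B[j]=8 take 7 → i++
[i=4,j=0] A[i]=15>B[j]=8 take 8 → j++
[i=4,j=1] A[i]=15>B[j]=9 take 9 → j++
[i=4,j=2] A[i]=15<=B[j]=17 take 15 → i++
[i=5,j=2] A[i]=19>B[j]=17 take 17 → j++
[i=5,j=3] A[i]=19<=B[j]=19 take 19 → i++
[i=6,j=3] A[i]=24>B[j]=19 take 19 → j++
[i=6,j=4] A[i]=24>B[j]=23 take 23 → j++
[i=6,j=5] A[i]=24<=B[j]=38 take 24 → i++
[i=7,j=5] A[i]=33<=B[j]=38 take 33 → i++
[i=8,j=5] A[i]=35<=B[j]=38 take 35 → i++
[i=9,j=5] A done, take B[j]=38 → j++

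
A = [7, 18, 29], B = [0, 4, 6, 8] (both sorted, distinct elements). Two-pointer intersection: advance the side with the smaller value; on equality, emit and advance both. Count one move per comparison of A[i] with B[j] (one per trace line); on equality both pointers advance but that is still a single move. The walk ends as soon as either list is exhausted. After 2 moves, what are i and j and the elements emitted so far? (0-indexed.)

i=0, j=2, emitted=[]

i=0 j=0: 7>0, j++
i=0 j=1: 7>4, j++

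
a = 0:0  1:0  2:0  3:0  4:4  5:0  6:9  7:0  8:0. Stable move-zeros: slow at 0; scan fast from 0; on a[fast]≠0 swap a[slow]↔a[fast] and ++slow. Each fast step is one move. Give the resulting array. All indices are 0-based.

[4, 9, 0, 0, 0, 0, 0, 0, 0]

slow=0 fast=0: a[fast]=0, fast++
slow=0 fast=1: a[fast]=0, fast++
slow=0 fast=2: a[fast]=0, fast++
slow=0 fast=3: a[fast]=0, fast++
slow=0 fast=4: a[fast]=4≠0 swap→a[0]=4, slow++,fast++
slow=1 fast=5: a[fast]=0, fast++
slow=1 fast=6: a[fast]=9≠0 swap→a[1]=9, slow++,fast++
slow=2 fast=7: a[fast]=0, fast++
slow=2 fast=8: a[fast]=0, fast++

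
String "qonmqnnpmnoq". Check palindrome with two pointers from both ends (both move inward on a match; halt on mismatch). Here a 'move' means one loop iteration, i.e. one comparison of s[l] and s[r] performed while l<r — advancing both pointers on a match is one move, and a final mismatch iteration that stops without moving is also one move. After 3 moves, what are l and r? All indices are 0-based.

l=3, r=8

l=0 r=11: 'q'=='q', l++,r--
l=1 r=10: 'o'=='o', l++,r--
l=2 r=9: 'n'=='n', l++,r--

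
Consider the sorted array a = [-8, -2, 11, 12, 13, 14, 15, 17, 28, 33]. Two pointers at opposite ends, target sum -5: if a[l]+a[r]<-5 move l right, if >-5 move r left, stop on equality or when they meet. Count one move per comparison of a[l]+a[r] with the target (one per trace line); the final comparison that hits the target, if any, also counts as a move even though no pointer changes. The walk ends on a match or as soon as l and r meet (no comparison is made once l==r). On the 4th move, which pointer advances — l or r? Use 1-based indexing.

r

[1,10] -8+33=25 >-5 → r--
[1,9] -8+28=20 >-5 → r--
[1,8] -8+17=9 >-5 → r--
[1,7] -8+15=7 >-5 → r--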